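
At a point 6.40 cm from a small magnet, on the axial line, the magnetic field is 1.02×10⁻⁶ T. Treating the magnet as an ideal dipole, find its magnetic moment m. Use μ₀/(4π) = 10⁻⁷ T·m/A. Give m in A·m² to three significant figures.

m ≈ 0.00134 A·m²

On axis B = (μ₀/4π)·2m/r³, so m = Br³·4π/(μ₀·2).
m = (1.02×10⁻⁶)·(0.0640)³ / (2·10⁻⁷) = 0.001337 A·m².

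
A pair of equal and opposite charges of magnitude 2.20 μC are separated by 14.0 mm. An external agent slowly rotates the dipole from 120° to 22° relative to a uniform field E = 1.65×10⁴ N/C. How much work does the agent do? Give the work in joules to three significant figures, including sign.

Dipole moment p = qd = (2.20×10⁻⁶ C)(0.0140 m) = 3.08×10⁻⁸ C·m.
W_ext = ΔU = U(θ₂) − U(θ₁) = −pE cosθ₂ − (−pE cosθ₁) = pE(cosθ₁ − cosθ₂).
W = (3.08×10⁻⁸)(1.65×10⁴)·(cos120° − cos22°) = (5.082×10⁻⁴)·(-1.4272) = -7.253×10⁻⁴ J.

W ≈ -7.25×10⁻⁴ J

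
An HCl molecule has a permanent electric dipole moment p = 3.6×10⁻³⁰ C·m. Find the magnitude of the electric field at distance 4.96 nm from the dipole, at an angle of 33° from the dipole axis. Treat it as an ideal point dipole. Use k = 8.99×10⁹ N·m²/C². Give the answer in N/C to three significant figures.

E ≈ 4.68×10⁵ N/C

At angle θ the dipole field magnitude is E = (kp/r³)·√(1 + 3cos²θ).
kp/r³ = (8.99×10⁹)(3.60×10⁻³⁰) / (4.96×10⁻⁹)³ = 2.652×10⁵ N/C.
√(1 + 3cos²33°) = √(1 + 3·0.7034) = √3.1101 ≈ 1.7635.
E ≈ 2.652×10⁵ × 1.764 = 4.677×10⁵ N/C.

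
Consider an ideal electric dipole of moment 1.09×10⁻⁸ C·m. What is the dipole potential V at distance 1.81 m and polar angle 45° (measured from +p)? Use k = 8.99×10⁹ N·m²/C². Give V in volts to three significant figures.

The dipole potential is V = kp cosθ / r².
V = (8.99×10⁹)(1.09×10⁻⁸)·cos45° / (1.81)² = 21.15 V.

V ≈ 21.2 V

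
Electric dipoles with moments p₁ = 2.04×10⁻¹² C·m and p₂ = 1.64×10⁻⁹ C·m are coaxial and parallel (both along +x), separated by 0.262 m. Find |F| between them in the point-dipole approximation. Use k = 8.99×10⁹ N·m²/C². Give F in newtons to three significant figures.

On-axis field of dipole 1 at distance r: E = 2kp₁/r³. Force on dipole 2 is F = p₂·dE/dr (gradient along axis).
dE/dr = −6kp₁/r⁴, so |F| = 6kp₁p₂/r⁴ (attractive for aligned moments).
F = 6(8.99×10⁹)(2.04×10⁻¹²)(1.64×10⁻⁹)/(0.262)⁴ = 3.830×10⁻⁸ N.

F ≈ 3.83×10⁻⁸ N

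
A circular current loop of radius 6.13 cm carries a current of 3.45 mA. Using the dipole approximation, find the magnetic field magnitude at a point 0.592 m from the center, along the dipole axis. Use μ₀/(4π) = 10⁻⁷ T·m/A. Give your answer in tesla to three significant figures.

Magnetic moment m = IA = Iπa² = (0.00345)·π·(0.0613)² = 4.073×10⁻⁵ A·m².
On axis B = (μ₀/4π)·2m/r³.
B = 2·(10⁻⁷)·(4.073×10⁻⁵) / (0.592)³ = 3.926×10⁻¹¹ T.

B ≈ 3.93×10⁻¹¹ T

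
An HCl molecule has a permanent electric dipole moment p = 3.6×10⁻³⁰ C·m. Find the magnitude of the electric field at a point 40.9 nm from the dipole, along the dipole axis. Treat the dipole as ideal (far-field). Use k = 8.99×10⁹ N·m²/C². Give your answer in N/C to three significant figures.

E ≈ 946 N/C

On the dipole axis E = 2kp/r³.
E = 2·(8.99×10⁹)(3.60×10⁻³⁰) / (4.09×10⁻⁸)³ = 946.1 N/C.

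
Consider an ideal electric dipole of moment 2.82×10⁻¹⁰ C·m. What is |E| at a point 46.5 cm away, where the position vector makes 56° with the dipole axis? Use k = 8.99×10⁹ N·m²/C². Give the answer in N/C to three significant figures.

E ≈ 35.1 N/C

At angle θ the dipole field magnitude is E = (kp/r³)·√(1 + 3cos²θ).
kp/r³ = (8.99×10⁹)(2.82×10⁻¹⁰) / (0.465)³ = 25.21 N/C.
√(1 + 3cos²56°) = √(1 + 3·0.3127) = √1.9381 ≈ 1.3922.
E ≈ 25.21 × 1.392 = 35.10 N/C.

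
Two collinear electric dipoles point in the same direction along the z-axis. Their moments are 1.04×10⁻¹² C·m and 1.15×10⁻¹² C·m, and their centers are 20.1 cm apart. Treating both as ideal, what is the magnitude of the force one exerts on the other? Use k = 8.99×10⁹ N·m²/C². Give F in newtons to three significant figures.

On-axis field of dipole 1 at distance r: E = 2kp₁/r³. Force on dipole 2 is F = p₂·dE/dr (gradient along axis).
dE/dr = −6kp₁/r⁴, so |F| = 6kp₁p₂/r⁴ (attractive for aligned moments).
F = 6(8.99×10⁹)(1.04×10⁻¹²)(1.15×10⁻¹²)/(0.201)⁴ = 3.952×10⁻¹¹ N.

F ≈ 3.95×10⁻¹¹ N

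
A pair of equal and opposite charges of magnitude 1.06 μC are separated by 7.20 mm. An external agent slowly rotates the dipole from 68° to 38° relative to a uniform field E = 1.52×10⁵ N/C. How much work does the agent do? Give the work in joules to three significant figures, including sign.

Dipole moment p = qd = (1.06×10⁻⁶ C)(0.00720 m) = 7.632×10⁻⁹ C·m.
W_ext = ΔU = U(θ₂) − U(θ₁) = −pE cosθ₂ − (−pE cosθ₁) = pE(cosθ₁ − cosθ₂).
W = (7.632×10⁻⁹)(1.52×10⁵)·(cos68° − cos38°) = (0.001160)·(-0.4134) = -4.796×10⁻⁴ J.

W ≈ -4.80×10⁻⁴ J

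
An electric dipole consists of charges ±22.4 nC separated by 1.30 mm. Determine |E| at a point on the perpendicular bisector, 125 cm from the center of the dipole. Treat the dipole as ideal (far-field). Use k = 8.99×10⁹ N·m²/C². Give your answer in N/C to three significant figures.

E ≈ 0.134 N/C

Dipole moment p = qd = (2.24×10⁻⁸ C)(0.00130 m) = 2.912×10⁻¹¹ C·m.
In the equatorial plane E = kp/r³.
E = (8.99×10⁹)(2.912×10⁻¹¹) / (1.25)³ = 0.1340 N/C.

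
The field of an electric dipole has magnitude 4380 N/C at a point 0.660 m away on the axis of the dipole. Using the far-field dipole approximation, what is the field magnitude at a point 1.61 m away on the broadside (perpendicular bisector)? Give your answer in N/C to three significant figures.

E ≈ 151 N/C

Dipole fields scale as 1/r³ in the far field.
The axial field is twice the equatorial field at the same r, so the geometry factor is 1/2.
E₂ = E₁ · (1/2) · (r₁/r₂)³ = 4380 · 0.5 · (0.660/1.61)³.
(r₁/r₂)³ = (0.4099)³ = 0.06889.
E₂ ≈ 150.9 N/C.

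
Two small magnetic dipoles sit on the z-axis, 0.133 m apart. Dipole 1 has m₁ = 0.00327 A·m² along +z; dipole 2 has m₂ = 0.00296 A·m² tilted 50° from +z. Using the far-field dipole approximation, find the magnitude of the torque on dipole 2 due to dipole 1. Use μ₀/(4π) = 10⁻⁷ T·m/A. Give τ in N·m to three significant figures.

τ ≈ 6.30×10⁻¹⁰ N·m

Dipole B is on the axis of dipole A, so B₁ there is axial: B₁ = (μ₀/4π)·2m₁/r³ along +z.
B₁ = 2(10⁻⁷)(0.00327)/(0.133)³ = 2.780×10⁻⁷ T.
τ = m₂ B₁ sinθ.
τ = (0.00296)(2.780×10⁻⁷)·sin50° = 6.303×10⁻¹⁰ N·m.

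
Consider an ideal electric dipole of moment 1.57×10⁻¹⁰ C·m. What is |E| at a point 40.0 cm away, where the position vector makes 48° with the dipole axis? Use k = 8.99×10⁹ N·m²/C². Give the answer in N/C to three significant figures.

At angle θ the dipole field magnitude is E = (kp/r³)·√(1 + 3cos²θ).
kp/r³ = (8.99×10⁹)(1.57×10⁻¹⁰) / (0.400)³ = 22.05 N/C.
√(1 + 3cos²48°) = √(1 + 3·0.4477) = √2.3432 ≈ 1.5308.
E ≈ 22.05 × 1.531 = 33.76 N/C.

E ≈ 33.8 N/C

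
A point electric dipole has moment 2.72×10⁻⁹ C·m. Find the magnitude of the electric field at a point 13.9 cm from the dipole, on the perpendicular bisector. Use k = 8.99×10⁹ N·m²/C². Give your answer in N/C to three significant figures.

E ≈ 9110 N/C

In the equatorial plane E = kp/r³.
E = (8.99×10⁹)(2.72×10⁻⁹) / (0.139)³ = 9105 N/C.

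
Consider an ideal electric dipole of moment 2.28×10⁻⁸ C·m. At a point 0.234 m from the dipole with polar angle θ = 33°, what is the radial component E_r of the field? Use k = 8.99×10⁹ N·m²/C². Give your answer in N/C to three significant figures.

E_r ≈ 2.68×10⁴ N/C

For a dipole, E_r = (2kp cosθ)/r³.
kp/r³ = (8.99×10⁹)(2.28×10⁻⁸)/(0.234)³ = 1.600×10⁴ N/C.
E_r = 2·1.600×10⁴·cos33° = 2.683×10⁴ N/C.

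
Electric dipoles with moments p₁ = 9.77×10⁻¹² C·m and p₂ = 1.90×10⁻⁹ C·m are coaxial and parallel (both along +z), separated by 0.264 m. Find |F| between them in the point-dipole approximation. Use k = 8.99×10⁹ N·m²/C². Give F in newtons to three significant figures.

On-axis field of dipole 1 at distance r: E = 2kp₁/r³. Force on dipole 2 is F = p₂·dE/dr (gradient along axis).
dE/dr = −6kp₁/r⁴, so |F| = 6kp₁p₂/r⁴ (attractive for aligned moments).
F = 6(8.99×10⁹)(9.77×10⁻¹²)(1.90×10⁻⁹)/(0.264)⁴ = 2.061×10⁻⁷ N.

F ≈ 2.06×10⁻⁷ N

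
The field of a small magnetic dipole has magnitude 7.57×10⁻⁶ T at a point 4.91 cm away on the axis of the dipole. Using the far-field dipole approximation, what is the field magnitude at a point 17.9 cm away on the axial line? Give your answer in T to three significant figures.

B ≈ 1.56×10⁻⁷ T

Dipole fields scale as 1/r³ in the far field; the geometry is the same at both points.
B₂ = B₁ · (r₁/r₂)³ = 7.57×10⁻⁶ · (4.91/17.9)³.
(r₁/r₂)³ = (0.2743)³ = 0.02064.
B₂ ≈ 1.562×10⁻⁷ T.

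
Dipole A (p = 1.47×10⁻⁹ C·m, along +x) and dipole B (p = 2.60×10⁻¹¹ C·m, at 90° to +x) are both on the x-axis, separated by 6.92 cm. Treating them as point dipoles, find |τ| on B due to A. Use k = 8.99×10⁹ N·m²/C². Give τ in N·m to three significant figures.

τ ≈ 2.07×10⁻⁶ N·m

The second dipole sits on the axis of the first, so the field there is axial: E₁ = 2kp₁/r³ along +x.
E₁ = 2(8.99×10⁹)(1.47×10⁻⁹)/(0.0692)³ = 7.976×10⁴ N/C.
Torque on the second dipole: τ = p₂ E₁ sinθ.
τ = (2.60×10⁻¹¹)(7.976×10⁴)·sin90° = 2.074×10⁻⁶ N·m.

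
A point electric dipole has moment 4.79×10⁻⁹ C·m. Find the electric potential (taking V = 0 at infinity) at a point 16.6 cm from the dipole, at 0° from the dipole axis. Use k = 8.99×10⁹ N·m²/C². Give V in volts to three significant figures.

The dipole potential is V = kp cosθ / r².
V = (8.99×10⁹)(4.79×10⁻⁹)·cos0° / (0.166)² = 1563 V.

V ≈ 1560 V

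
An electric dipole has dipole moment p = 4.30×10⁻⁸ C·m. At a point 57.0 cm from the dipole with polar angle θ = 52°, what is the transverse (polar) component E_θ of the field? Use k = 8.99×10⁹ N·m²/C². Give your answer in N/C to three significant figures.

E_θ ≈ 1640 N/C

For a dipole, E_θ = (kp sinθ)/r³.
kp/r³ = (8.99×10⁹)(4.30×10⁻⁸)/(0.570)³ = 2087 N/C.
E_θ = 2087·sin52° = 1645 N/C.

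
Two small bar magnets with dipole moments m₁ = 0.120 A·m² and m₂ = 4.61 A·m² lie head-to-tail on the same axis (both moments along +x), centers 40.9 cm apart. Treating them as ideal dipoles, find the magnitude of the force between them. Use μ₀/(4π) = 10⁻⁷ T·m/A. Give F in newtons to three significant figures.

On-axis B of dipole 1: B = (μ₀/4π)·2m₁/r³. Force on dipole 2: F = m₂·dB/dr.
dB/dr = −(μ₀/4π)·6m₁/r⁴, so |F| = (μ₀/4π)·6m₁m₂/r⁴.
F = 6(10⁻⁷)(0.120)(4.61)/(0.409)⁴ = 1.186×10⁻⁵ N.

F ≈ 1.19×10⁻⁵ N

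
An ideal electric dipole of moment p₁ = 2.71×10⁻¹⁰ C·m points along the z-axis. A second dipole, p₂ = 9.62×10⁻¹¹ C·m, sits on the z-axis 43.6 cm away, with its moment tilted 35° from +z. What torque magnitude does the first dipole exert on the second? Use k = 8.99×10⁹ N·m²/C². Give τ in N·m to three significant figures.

The second dipole sits on the axis of the first, so the field there is axial: E₁ = 2kp₁/r³ along +z.
E₁ = 2(8.99×10⁹)(2.71×10⁻¹⁰)/(0.436)³ = 58.79 N/C.
Torque on the second dipole: τ = p₂ E₁ sinθ.
τ = (9.62×10⁻¹¹)(58.79)·sin35° = 3.244×10⁻⁹ N·m.

τ ≈ 3.24×10⁻⁹ N·m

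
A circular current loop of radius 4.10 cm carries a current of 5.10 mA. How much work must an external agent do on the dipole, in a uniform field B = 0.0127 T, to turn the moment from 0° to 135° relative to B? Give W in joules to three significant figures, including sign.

Magnetic moment m = IA = Iπa² = (0.00510)·π·(0.0410)² = 2.693×10⁻⁵ A·m².
W_ext = ΔU = −mB cosθ₂ + mB cosθ₁ = mB(cosθ₁ − cosθ₂).
W = (2.693×10⁻⁵)(0.0127)·(cos0° − cos135°) = (3.420×10⁻⁷)·(+1.7071) = 5.838×10⁻⁷ J.

W ≈ 5.84×10⁻⁷ J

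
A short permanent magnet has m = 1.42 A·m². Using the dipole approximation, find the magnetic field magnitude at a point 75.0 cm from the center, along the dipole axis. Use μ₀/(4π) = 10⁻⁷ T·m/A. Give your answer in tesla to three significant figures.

On axis B = (μ₀/4π)·2m/r³.
B = 2·(10⁻⁷)·(1.42) / (0.750)³ = 6.732×10⁻⁷ T.

B ≈ 6.73×10⁻⁷ T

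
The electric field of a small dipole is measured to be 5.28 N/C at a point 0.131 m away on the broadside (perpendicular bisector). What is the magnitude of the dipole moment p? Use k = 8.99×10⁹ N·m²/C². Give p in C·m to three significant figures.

p ≈ 1.32×10⁻¹² C·m

In the equatorial plane E = kp/r³, so p = Er³/(k).
p = (5.28)·(0.131)³ / (8.99×10⁹) = 1.320×10⁻¹² C·m.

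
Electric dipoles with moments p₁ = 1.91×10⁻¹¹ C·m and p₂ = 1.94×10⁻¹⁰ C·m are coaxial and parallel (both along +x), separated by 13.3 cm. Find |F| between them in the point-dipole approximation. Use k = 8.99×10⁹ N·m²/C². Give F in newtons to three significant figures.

On-axis field of dipole 1 at distance r: E = 2kp₁/r³. Force on dipole 2 is F = p₂·dE/dr (gradient along axis).
dE/dr = −6kp₁/r⁴, so |F| = 6kp₁p₂/r⁴ (attractive for aligned moments).
F = 6(8.99×10⁹)(1.91×10⁻¹¹)(1.94×10⁻¹⁰)/(0.133)⁴ = 6.388×10⁻⁷ N.

F ≈ 6.39×10⁻⁷ N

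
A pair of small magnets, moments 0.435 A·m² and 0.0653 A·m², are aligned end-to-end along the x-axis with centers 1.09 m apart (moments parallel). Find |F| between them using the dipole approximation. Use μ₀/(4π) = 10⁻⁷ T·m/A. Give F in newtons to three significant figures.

On-axis B of dipole 1: B = (μ₀/4π)·2m₁/r³. Force on dipole 2: F = m₂·dB/dr.
dB/dr = −(μ₀/4π)·6m₁/r⁴, so |F| = (μ₀/4π)·6m₁m₂/r⁴.
F = 6(10⁻⁷)(0.435)(0.0653)/(1.09)⁴ = 1.207×10⁻⁸ N.

F ≈ 1.21×10⁻⁸ N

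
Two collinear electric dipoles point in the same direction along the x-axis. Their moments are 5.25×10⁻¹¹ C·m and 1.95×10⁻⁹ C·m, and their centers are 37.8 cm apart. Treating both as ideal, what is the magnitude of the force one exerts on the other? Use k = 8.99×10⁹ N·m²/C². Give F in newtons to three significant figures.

On-axis field of dipole 1 at distance r: E = 2kp₁/r³. Force on dipole 2 is F = p₂·dE/dr (gradient along axis).
dE/dr = −6kp₁/r⁴, so |F| = 6kp₁p₂/r⁴ (attractive for aligned moments).
F = 6(8.99×10⁹)(5.25×10⁻¹¹)(1.95×10⁻⁹)/(0.378)⁴ = 2.705×10⁻⁷ N.

F ≈ 2.70×10⁻⁷ N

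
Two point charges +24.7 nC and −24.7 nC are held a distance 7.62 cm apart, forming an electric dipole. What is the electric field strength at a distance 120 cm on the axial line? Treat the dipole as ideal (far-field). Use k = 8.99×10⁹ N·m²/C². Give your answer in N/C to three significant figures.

E ≈ 19.6 N/C

Dipole moment p = qd = (2.47×10⁻⁸ C)(0.0762 m) = 1.882×10⁻⁹ C·m.
On the dipole axis E = 2kp/r³.
E = 2·(8.99×10⁹)(1.882×10⁻⁹) / (1.20)³ = 19.58 N/C.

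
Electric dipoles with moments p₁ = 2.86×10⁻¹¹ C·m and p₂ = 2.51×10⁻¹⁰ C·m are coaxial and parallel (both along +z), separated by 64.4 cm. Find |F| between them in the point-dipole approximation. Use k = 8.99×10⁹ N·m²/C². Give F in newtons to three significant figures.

On-axis field of dipole 1 at distance r: E = 2kp₁/r³. Force on dipole 2 is F = p₂·dE/dr (gradient along axis).
dE/dr = −6kp₁/r⁴, so |F| = 6kp₁p₂/r⁴ (attractive for aligned moments).
F = 6(8.99×10⁹)(2.86×10⁻¹¹)(2.51×10⁻¹⁰)/(0.644)⁴ = 2.251×10⁻⁹ N.

F ≈ 2.25×10⁻⁹ N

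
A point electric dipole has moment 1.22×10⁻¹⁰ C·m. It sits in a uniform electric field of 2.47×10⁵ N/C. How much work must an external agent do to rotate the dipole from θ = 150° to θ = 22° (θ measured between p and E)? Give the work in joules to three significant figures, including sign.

W_ext = ΔU = U(θ₂) − U(θ₁) = −pE cosθ₂ − (−pE cosθ₁) = pE(cosθ₁ − cosθ₂).
W = (1.22×10⁻¹⁰)(2.47×10⁵)·(cos150° − cos22°) = (3.013×10⁻⁵)·(-1.7932) = -5.404×10⁻⁵ J.

W ≈ -5.40×10⁻⁵ J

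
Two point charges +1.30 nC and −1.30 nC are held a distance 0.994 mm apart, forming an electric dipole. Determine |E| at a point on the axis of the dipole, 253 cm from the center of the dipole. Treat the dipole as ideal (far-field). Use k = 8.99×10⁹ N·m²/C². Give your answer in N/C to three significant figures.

E ≈ 0.00143 N/C

Dipole moment p = qd = (1.30×10⁻⁹ C)(9.94×10⁻⁴ m) = 1.292×10⁻¹² C·m.
On the dipole axis E = 2kp/r³.
E = 2·(8.99×10⁹)(1.292×10⁻¹²) / (2.53)³ = 0.001434 N/C.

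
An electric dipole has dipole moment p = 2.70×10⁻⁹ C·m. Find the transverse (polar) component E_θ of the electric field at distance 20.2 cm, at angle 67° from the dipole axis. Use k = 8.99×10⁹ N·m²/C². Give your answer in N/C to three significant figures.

E_θ ≈ 2710 N/C

For a dipole, E_θ = (kp sinθ)/r³.
kp/r³ = (8.99×10⁹)(2.70×10⁻⁹)/(0.202)³ = 2945 N/C.
E_θ = 2945·sin67° = 2711 N/C.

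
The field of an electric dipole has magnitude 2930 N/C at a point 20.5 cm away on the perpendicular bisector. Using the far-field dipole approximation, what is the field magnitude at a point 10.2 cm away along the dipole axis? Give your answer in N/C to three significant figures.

Dipole fields scale as 1/r³ in the far field.
The axial field is twice the equatorial field at the same r, so the geometry factor is 2/1.
E₂ = E₁ · (2/1) · (r₁/r₂)³ = 2930 · 2 · (20.5/10.2)³.
(r₁/r₂)³ = (2.01)³ = 8.118.
E₂ ≈ 4.757×10⁴ N/C.

E ≈ 4.76×10⁴ N/C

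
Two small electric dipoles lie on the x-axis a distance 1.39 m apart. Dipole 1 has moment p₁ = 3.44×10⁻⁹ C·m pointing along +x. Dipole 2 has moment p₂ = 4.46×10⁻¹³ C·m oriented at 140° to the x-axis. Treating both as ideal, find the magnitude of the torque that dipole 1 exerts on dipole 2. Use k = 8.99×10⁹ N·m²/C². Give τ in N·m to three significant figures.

The second dipole sits on the axis of the first, so the field there is axial: E₁ = 2kp₁/r³ along +x.
E₁ = 2(8.99×10⁹)(3.44×10⁻⁹)/(1.39)³ = 23.03 N/C.
Torque on the second dipole: τ = p₂ E₁ sinθ.
τ = (4.46×10⁻¹³)(23.03)·sin140° = 6.602×10⁻¹² N·m.

τ ≈ 6.60×10⁻¹² N·m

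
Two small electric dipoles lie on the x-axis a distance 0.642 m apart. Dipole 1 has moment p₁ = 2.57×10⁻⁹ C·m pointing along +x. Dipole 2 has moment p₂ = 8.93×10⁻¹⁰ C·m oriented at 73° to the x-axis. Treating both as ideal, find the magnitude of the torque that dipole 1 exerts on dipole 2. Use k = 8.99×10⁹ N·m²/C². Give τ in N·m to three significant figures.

The second dipole sits on the axis of the first, so the field there is axial: E₁ = 2kp₁/r³ along +x.
E₁ = 2(8.99×10⁹)(2.57×10⁻⁹)/(0.642)³ = 174.6 N/C.
Torque on the second dipole: τ = p₂ E₁ sinθ.
τ = (8.93×10⁻¹⁰)(174.6)·sin73° = 1.491×10⁻⁷ N·m.

τ ≈ 1.49×10⁻⁷ N·m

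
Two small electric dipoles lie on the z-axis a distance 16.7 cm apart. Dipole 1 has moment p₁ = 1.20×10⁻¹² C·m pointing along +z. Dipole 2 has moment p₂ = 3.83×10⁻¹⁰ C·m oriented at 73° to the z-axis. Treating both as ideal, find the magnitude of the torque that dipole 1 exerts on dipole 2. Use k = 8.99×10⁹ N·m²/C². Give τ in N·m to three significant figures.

The second dipole sits on the axis of the first, so the field there is axial: E₁ = 2kp₁/r³ along +z.
E₁ = 2(8.99×10⁹)(1.20×10⁻¹²)/(0.167)³ = 4.633 N/C.
Torque on the second dipole: τ = p₂ E₁ sinθ.
τ = (3.83×10⁻¹⁰)(4.633)·sin73° = 1.697×10⁻⁹ N·m.

τ ≈ 1.70×10⁻⁹ N·m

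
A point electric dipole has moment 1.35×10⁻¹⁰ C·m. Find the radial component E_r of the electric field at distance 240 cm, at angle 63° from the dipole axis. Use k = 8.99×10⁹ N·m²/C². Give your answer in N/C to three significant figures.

E_r ≈ 0.0797 N/C

For a dipole, E_r = (2kp cosθ)/r³.
kp/r³ = (8.99×10⁹)(1.35×10⁻¹⁰)/(2.40)³ = 0.08779 N/C.
E_r = 2·0.08779·cos63° = 0.07971 N/C.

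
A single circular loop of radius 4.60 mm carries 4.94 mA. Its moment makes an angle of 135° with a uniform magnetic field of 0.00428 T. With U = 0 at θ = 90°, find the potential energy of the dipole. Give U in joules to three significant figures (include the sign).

U ≈ 9.94×10⁻¹⁰ J

Magnetic moment m = IA = Iπa² = (0.00494)·π·(0.00460)² = 3.284×10⁻⁷ A·m².
U = −m·B = −mB cosθ.
U = −(3.284×10⁻⁷)(0.00428)·cos135° = 9.939×10⁻¹⁰ J.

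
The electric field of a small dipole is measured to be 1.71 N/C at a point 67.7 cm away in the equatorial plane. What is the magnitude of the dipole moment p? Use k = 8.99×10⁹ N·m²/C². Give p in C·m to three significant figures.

p ≈ 5.90×10⁻¹¹ C·m

In the equatorial plane E = kp/r³, so p = Er³/(k).
p = (1.71)·(0.677)³ / (8.99×10⁹) = 5.902×10⁻¹¹ C·m.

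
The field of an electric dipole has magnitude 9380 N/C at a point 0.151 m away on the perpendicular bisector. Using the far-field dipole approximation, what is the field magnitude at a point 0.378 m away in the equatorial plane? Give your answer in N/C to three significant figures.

Dipole fields scale as 1/r³ in the far field; the geometry is the same at both points.
E₂ = E₁ · (r₁/r₂)³ = 9380 · (0.151/0.378)³.
(r₁/r₂)³ = (0.3995)³ = 0.06375.
E₂ ≈ 597.9 N/C.

E ≈ 598 N/C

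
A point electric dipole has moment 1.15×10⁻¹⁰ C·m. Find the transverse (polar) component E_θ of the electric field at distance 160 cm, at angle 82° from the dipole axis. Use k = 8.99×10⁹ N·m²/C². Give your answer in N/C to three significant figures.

E_θ ≈ 0.250 N/C

For a dipole, E_θ = (kp sinθ)/r³.
kp/r³ = (8.99×10⁹)(1.15×10⁻¹⁰)/(1.60)³ = 0.2524 N/C.
E_θ = 0.2524·sin82° = 0.2499 N/C.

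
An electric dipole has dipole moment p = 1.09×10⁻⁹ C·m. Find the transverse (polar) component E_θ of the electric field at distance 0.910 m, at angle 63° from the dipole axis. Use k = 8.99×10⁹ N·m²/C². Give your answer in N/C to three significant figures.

E_θ ≈ 11.6 N/C

For a dipole, E_θ = (kp sinθ)/r³.
kp/r³ = (8.99×10⁹)(1.09×10⁻⁹)/(0.910)³ = 13.00 N/C.
E_θ = 13.00·sin63° = 11.59 N/C.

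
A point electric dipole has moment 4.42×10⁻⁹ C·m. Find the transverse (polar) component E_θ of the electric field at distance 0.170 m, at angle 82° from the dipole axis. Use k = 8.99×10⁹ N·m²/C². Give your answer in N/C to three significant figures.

E_θ ≈ 8010 N/C

For a dipole, E_θ = (kp sinθ)/r³.
kp/r³ = (8.99×10⁹)(4.42×10⁻⁹)/(0.170)³ = 8088 N/C.
E_θ = 8088·sin82° = 8009 N/C.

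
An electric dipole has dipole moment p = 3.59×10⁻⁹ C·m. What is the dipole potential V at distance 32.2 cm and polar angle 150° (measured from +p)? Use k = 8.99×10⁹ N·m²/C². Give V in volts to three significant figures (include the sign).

The dipole potential is V = kp cosθ / r².
V = (8.99×10⁹)(3.59×10⁻⁹)·cos150° / (0.322)² = -269.6 V.

V ≈ -270 V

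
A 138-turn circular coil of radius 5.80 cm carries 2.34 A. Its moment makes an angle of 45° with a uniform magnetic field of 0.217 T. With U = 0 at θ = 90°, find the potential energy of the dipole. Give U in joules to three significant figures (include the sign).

U ≈ -0.524 J

m = NIA = NIπa² = 138·(2.34)·π·(0.0580)² = 3.413 A·m².
U = −m·B = −mB cosθ.
U = −(3.413)(0.217)·cos45° = -0.5237 J.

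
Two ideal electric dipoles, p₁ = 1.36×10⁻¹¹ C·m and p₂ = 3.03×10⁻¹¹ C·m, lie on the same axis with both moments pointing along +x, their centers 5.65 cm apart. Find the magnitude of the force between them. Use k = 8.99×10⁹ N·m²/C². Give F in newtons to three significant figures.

F ≈ 2.18×10⁻⁶ N

On-axis field of dipole 1 at distance r: E = 2kp₁/r³. Force on dipole 2 is F = p₂·dE/dr (gradient along axis).
dE/dr = −6kp₁/r⁴, so |F| = 6kp₁p₂/r⁴ (attractive for aligned moments).
F = 6(8.99×10⁹)(1.36×10⁻¹¹)(3.03×10⁻¹¹)/(0.0565)⁴ = 2.181×10⁻⁶ N.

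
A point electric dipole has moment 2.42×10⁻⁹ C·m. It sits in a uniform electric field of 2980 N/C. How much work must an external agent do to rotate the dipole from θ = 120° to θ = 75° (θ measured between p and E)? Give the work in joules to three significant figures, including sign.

W_ext = ΔU = U(θ₂) − U(θ₁) = −pE cosθ₂ − (−pE cosθ₁) = pE(cosθ₁ − cosθ₂).
W = (2.42×10⁻⁹)(2980)·(cos120° − cos75°) = (7.212×10⁻⁶)·(-0.7588) = -5.472×10⁻⁶ J.

W ≈ -5.47×10⁻⁶ J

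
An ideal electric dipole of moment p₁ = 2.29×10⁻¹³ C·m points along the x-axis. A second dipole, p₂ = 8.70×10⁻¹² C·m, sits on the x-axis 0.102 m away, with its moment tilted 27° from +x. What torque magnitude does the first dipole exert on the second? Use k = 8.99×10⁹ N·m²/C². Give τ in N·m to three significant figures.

The second dipole sits on the axis of the first, so the field there is axial: E₁ = 2kp₁/r³ along +x.
E₁ = 2(8.99×10⁹)(2.29×10⁻¹³)/(0.102)³ = 3.880 N/C.
Torque on the second dipole: τ = p₂ E₁ sinθ.
τ = (8.70×10⁻¹²)(3.880)·sin27° = 1.532×10⁻¹¹ N·m.

τ ≈ 1.53×10⁻¹¹ N·m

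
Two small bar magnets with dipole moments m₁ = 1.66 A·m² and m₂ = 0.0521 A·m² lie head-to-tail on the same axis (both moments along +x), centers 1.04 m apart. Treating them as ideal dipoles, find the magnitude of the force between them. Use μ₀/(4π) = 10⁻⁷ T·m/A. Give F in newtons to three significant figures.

On-axis B of dipole 1: B = (μ₀/4π)·2m₁/r³. Force on dipole 2: F = m₂·dB/dr.
dB/dr = −(μ₀/4π)·6m₁/r⁴, so |F| = (μ₀/4π)·6m₁m₂/r⁴.
F = 6(10⁻⁷)(1.66)(0.0521)/(1.04)⁴ = 4.436×10⁻⁸ N.

F ≈ 4.44×10⁻⁸ N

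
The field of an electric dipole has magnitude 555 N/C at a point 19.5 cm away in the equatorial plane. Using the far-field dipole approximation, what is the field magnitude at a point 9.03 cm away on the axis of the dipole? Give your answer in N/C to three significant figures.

Dipole fields scale as 1/r³ in the far field.
The axial field is twice the equatorial field at the same r, so the geometry factor is 2/1.
E₂ = E₁ · (2/1) · (r₁/r₂)³ = 555 · 2 · (19.5/9.03)³.
(r₁/r₂)³ = (2.159)³ = 10.07.
E₂ ≈ 1.118×10⁴ N/C.

E ≈ 1.12×10⁴ N/C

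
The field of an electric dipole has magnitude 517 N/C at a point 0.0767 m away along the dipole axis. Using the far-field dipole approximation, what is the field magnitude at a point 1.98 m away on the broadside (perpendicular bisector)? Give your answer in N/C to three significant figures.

E ≈ 0.0150 N/C

Dipole fields scale as 1/r³ in the far field.
The axial field is twice the equatorial field at the same r, so the geometry factor is 1/2.
E₂ = E₁ · (1/2) · (r₁/r₂)³ = 517 · 0.5 · (0.0767/1.98)³.
(r₁/r₂)³ = (0.03874)³ = 5.813e-05.
E₂ ≈ 0.01503 N/C.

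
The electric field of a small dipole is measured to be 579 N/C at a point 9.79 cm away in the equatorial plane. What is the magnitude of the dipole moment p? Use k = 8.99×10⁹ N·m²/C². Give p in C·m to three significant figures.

In the equatorial plane E = kp/r³, so p = Er³/(k).
p = (579)·(0.0979)³ / (8.99×10⁹) = 6.043×10⁻¹¹ C·m.

p ≈ 6.04×10⁻¹¹ C·m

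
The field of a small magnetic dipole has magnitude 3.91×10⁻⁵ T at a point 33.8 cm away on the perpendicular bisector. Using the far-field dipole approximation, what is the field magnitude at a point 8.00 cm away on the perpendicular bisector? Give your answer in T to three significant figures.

Dipole fields scale as 1/r³ in the far field; the geometry is the same at both points.
B₂ = B₁ · (r₁/r₂)³ = 3.91×10⁻⁵ · (33.8/8.00)³.
(r₁/r₂)³ = (4.225)³ = 75.42.
B₂ ≈ 0.002949 T.

B ≈ 0.00295 T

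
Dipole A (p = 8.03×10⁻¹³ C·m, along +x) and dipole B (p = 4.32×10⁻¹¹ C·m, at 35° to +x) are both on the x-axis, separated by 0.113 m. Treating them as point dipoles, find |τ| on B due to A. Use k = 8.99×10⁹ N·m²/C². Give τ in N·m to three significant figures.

τ ≈ 2.48×10⁻¹⁰ N·m

The second dipole sits on the axis of the first, so the field there is axial: E₁ = 2kp₁/r³ along +x.
E₁ = 2(8.99×10⁹)(8.03×10⁻¹³)/(0.113)³ = 10.01 N/C.
Torque on the second dipole: τ = p₂ E₁ sinθ.
τ = (4.32×10⁻¹¹)(10.01)·sin35° = 2.479×10⁻¹⁰ N·m.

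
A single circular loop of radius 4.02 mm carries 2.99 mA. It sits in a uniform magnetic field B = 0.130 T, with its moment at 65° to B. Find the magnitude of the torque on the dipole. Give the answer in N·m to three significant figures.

τ ≈ 1.79×10⁻⁸ N·m

Magnetic moment m = IA = Iπa² = (0.00299)·π·(0.00402)² = 1.518×10⁻⁷ A·m².
Torque on a magnetic dipole: τ = mB sinθ.
τ = (1.518×10⁻⁷)(0.130)·sin65° = 1.789×10⁻⁸ N·m.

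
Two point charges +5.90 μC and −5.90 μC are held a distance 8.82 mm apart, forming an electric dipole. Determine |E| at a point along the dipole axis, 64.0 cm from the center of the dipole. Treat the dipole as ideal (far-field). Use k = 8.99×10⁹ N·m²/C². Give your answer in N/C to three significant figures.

Dipole moment p = qd = (5.90×10⁻⁶ C)(0.00882 m) = 5.204×10⁻⁸ C·m.
On the dipole axis E = 2kp/r³.
E = 2·(8.99×10⁹)(5.204×10⁻⁸) / (0.640)³ = 3569 N/C.

E ≈ 3570 N/C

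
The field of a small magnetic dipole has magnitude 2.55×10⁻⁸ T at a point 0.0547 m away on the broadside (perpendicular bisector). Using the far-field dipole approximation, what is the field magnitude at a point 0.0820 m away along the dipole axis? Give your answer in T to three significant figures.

Dipole fields scale as 1/r³ in the far field.
The axial field is twice the equatorial field at the same r, so the geometry factor is 2/1.
B₂ = B₁ · (2/1) · (r₁/r₂)³ = 2.55×10⁻⁸ · 2 · (0.0547/0.0820)³.
(r₁/r₂)³ = (0.6671)³ = 0.2968.
B₂ ≈ 1.514×10⁻⁸ T.

B ≈ 1.51×10⁻⁸ T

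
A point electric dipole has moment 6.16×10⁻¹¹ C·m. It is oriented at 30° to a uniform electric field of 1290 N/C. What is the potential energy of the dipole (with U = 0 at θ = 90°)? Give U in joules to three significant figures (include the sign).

U ≈ -6.88×10⁻⁸ J

U = −p·E = −pE cosθ.
U = −(6.16×10⁻¹¹)(1290)·cos30° = -6.882×10⁻⁸ J.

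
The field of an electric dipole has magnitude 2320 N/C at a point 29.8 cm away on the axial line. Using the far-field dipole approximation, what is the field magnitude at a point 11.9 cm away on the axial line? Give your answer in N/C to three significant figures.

E ≈ 3.64×10⁴ N/C

Dipole fields scale as 1/r³ in the far field; the geometry is the same at both points.
E₂ = E₁ · (r₁/r₂)³ = 2320 · (29.8/11.9)³.
(r₁/r₂)³ = (2.504)³ = 15.7.
E₂ ≈ 3.643×10⁴ N/C.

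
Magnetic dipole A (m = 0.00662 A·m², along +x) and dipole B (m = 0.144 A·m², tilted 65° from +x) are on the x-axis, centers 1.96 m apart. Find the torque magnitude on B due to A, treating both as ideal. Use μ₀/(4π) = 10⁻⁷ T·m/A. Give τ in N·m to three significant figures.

τ ≈ 2.29×10⁻¹¹ N·m

Dipole B is on the axis of dipole A, so B₁ there is axial: B₁ = (μ₀/4π)·2m₁/r³ along +x.
B₁ = 2(10⁻⁷)(0.00662)/(1.96)³ = 1.758×10⁻¹⁰ T.
τ = m₂ B₁ sinθ.
τ = (0.144)(1.758×10⁻¹⁰)·sin65° = 2.295×10⁻¹¹ N·m.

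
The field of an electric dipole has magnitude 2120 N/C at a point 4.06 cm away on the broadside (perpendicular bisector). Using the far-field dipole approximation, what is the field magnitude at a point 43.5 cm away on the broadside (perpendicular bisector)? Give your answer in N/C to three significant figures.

Dipole fields scale as 1/r³ in the far field; the geometry is the same at both points.
E₂ = E₁ · (r₁/r₂)³ = 2120 · (4.06/43.5)³.
(r₁/r₂)³ = (0.09333)³ = 0.000813.
E₂ ≈ 1.724 N/C.

E ≈ 1.72 N/C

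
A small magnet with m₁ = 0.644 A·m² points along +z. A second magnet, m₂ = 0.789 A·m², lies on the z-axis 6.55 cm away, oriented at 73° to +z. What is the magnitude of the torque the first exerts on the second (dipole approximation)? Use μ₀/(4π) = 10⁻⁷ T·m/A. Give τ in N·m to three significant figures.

τ ≈ 3.46×10⁻⁴ N·m

Dipole B is on the axis of dipole A, so B₁ there is axial: B₁ = (μ₀/4π)·2m₁/r³ along +z.
B₁ = 2(10⁻⁷)(0.644)/(0.0655)³ = 4.583×10⁻⁴ T.
τ = m₂ B₁ sinθ.
τ = (0.789)(4.583×10⁻⁴)·sin73° = 3.458×10⁻⁴ N·m.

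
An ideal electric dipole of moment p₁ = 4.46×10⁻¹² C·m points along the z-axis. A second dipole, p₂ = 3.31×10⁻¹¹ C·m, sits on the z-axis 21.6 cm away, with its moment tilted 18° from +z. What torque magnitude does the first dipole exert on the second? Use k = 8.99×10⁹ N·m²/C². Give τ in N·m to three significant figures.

τ ≈ 8.14×10⁻¹¹ N·m

The second dipole sits on the axis of the first, so the field there is axial: E₁ = 2kp₁/r³ along +z.
E₁ = 2(8.99×10⁹)(4.46×10⁻¹²)/(0.216)³ = 7.957 N/C.
Torque on the second dipole: τ = p₂ E₁ sinθ.
τ = (3.31×10⁻¹¹)(7.957)·sin18° = 8.139×10⁻¹¹ N·m.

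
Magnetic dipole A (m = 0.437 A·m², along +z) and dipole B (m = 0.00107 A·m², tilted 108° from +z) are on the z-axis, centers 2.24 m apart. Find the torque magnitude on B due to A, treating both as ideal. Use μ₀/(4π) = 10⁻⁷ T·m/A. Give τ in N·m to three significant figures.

Dipole B is on the axis of dipole A, so B₁ there is axial: B₁ = (μ₀/4π)·2m₁/r³ along +z.
B₁ = 2(10⁻⁷)(0.437)/(2.24)³ = 7.776×10⁻⁹ T.
τ = m₂ B₁ sinθ.
τ = (0.00107)(7.776×10⁻⁹)·sin108° = 7.913×10⁻¹² N·m.

τ ≈ 7.91×10⁻¹² N·m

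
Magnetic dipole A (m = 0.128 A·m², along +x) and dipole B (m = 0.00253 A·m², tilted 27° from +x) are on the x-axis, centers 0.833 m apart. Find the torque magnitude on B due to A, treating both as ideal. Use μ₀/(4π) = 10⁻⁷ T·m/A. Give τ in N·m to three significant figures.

τ ≈ 5.09×10⁻¹¹ N·m

Dipole B is on the axis of dipole A, so B₁ there is axial: B₁ = (μ₀/4π)·2m₁/r³ along +x.
B₁ = 2(10⁻⁷)(0.128)/(0.833)³ = 4.429×10⁻⁸ T.
τ = m₂ B₁ sinθ.
τ = (0.00253)(4.429×10⁻⁸)·sin27° = 5.087×10⁻¹¹ N·m.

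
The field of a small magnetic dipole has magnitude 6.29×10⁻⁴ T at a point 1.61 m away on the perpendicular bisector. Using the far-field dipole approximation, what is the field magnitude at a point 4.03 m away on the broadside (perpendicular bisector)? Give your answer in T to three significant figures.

Dipole fields scale as 1/r³ in the far field; the geometry is the same at both points.
B₂ = B₁ · (r₁/r₂)³ = 6.29×10⁻⁴ · (1.61/4.03)³.
(r₁/r₂)³ = (0.3995)³ = 0.06376.
B₂ ≈ 4.011×10⁻⁵ T.

B ≈ 4.01×10⁻⁵ T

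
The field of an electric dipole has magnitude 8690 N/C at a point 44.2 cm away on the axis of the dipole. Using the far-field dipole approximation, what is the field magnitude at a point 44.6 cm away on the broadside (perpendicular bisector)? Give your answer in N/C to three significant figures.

Dipole fields scale as 1/r³ in the far field.
The axial field is twice the equatorial field at the same r, so the geometry factor is 1/2.
E₂ = E₁ · (1/2) · (r₁/r₂)³ = 8690 · 0.5 · (44.2/44.6)³.
(r₁/r₂)³ = (0.991)³ = 0.9733.
E₂ ≈ 4229 N/C.

E ≈ 4230 N/C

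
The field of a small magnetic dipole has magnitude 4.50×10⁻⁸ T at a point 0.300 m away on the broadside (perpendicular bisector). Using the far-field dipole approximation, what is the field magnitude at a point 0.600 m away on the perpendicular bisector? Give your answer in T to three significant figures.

Dipole fields scale as 1/r³ in the far field; the geometry is the same at both points.
B₂ = B₁ · (r₁/r₂)³ = 4.50×10⁻⁸ · (0.300/0.600)³.
(r₁/r₂)³ = (0.5)³ = 0.125.
B₂ ≈ 5.625×10⁻⁹ T.

B ≈ 5.62×10⁻⁹ T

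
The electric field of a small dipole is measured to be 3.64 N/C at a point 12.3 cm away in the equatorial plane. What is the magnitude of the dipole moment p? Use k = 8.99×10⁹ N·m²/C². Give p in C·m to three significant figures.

p ≈ 7.53×10⁻¹³ C·m

In the equatorial plane E = kp/r³, so p = Er³/(k).
p = (3.64)·(0.123)³ / (8.99×10⁹) = 7.535×10⁻¹³ C·m.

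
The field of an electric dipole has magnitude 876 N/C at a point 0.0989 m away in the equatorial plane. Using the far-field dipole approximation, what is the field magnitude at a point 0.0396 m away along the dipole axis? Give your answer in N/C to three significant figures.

E ≈ 2.73×10⁴ N/C

Dipole fields scale as 1/r³ in the far field.
The axial field is twice the equatorial field at the same r, so the geometry factor is 2/1.
E₂ = E₁ · (2/1) · (r₁/r₂)³ = 876 · 2 · (0.0989/0.0396)³.
(r₁/r₂)³ = (2.497)³ = 15.58.
E₂ ≈ 2.729×10⁴ N/C.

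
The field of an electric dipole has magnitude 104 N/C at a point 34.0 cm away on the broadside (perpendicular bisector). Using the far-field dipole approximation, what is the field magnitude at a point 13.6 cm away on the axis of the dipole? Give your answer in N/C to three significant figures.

Dipole fields scale as 1/r³ in the far field.
The axial field is twice the equatorial field at the same r, so the geometry factor is 2/1.
E₂ = E₁ · (2/1) · (r₁/r₂)³ = 104 · 2 · (34.0/13.6)³.
(r₁/r₂)³ = (2.5)³ = 15.62.
E₂ ≈ 3250 N/C.

E ≈ 3250 N/C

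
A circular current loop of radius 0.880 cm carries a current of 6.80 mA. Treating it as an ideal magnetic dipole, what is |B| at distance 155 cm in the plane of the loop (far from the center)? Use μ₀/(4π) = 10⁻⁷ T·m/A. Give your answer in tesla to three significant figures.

Magnetic moment m = IA = Iπa² = (0.00680)·π·(0.00880)² = 1.654×10⁻⁶ A·m².
In the equatorial plane B = (μ₀/4π)·m/r³ (half the axial value).
B = (10⁻⁷)·(1.654×10⁻⁶) / (1.55)³ = 4.442×10⁻¹⁴ T.

B ≈ 4.44×10⁻¹⁴ T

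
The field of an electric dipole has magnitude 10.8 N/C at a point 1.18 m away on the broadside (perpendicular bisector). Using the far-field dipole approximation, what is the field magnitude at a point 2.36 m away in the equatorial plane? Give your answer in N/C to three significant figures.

Dipole fields scale as 1/r³ in the far field; the geometry is the same at both points.
E₂ = E₁ · (r₁/r₂)³ = 10.8 · (1.18/2.36)³.
(r₁/r₂)³ = (0.5)³ = 0.125.
E₂ ≈ 1.350 N/C.

E ≈ 1.35 N/C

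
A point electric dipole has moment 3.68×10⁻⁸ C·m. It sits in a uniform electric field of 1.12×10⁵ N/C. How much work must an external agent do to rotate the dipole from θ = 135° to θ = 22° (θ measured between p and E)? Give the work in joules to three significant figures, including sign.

W ≈ -0.00674 J

W_ext = ΔU = U(θ₂) − U(θ₁) = −pE cosθ₂ − (−pE cosθ₁) = pE(cosθ₁ − cosθ₂).
W = (3.68×10⁻⁸)(1.12×10⁵)·(cos135° − cos22°) = (0.004122)·(-1.6343) = -0.006736 J.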